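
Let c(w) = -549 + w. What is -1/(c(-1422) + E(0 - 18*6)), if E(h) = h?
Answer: 1/2079 ≈ 0.00048100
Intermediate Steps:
-1/(c(-1422) + E(0 - 18*6)) = -1/((-549 - 1422) + (0 - 18*6)) = -1/(-1971 + (0 - 108)) = -1/(-1971 - 108) = -1/(-2079) = -1*(-1/2079) = 1/2079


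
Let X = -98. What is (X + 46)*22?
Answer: -1144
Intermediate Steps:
(X + 46)*22 = (-98 + 46)*22 = -52*22 = -1144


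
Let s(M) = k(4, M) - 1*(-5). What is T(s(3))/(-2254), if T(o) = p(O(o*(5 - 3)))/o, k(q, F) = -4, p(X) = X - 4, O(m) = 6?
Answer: -1/1127 ≈ -0.00088731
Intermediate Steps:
p(X) = -4 + X
s(M) = 1 (s(M) = -4 - 1*(-5) = -4 + 5 = 1)
T(o) = 2/o (T(o) = (-4 + 6)/o = 2/o)
T(s(3))/(-2254) = (2/1)/(-2254) = -1/1127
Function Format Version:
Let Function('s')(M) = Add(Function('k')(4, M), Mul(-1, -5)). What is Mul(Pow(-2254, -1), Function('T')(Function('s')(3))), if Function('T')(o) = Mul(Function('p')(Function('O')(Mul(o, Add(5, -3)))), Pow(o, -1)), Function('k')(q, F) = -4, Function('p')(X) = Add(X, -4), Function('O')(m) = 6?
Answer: Rational(-1, 1127) ≈ -0.00088731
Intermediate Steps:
Function('p')(X) = Add(-4, X)
Function('s')(M) = 1 (Function('s')(M) = Add(-4, Mul(-1, -5)) = Add(-4, 5) = 1)
Function('T')(o) = Mul(2, Pow(o, -1)) (Function('T')(o) = Mul(Add(-4, 6), Pow(o, -1)) = Mul(2, Pow(o, -1)))
Mul(Pow(-2254, -1), Function('T')(Function('s')(3))) = Mul(Pow(-2254, -1), Mul(2, Pow(1, -1))) = Mul(Rational(-1, 2254), Mul(2, 1)) = Mul(Rational(-1, 2254), 2) = Rational(-1, 1127)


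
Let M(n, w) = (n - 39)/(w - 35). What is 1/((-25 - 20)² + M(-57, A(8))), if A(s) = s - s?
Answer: 35/70971 ≈ 0.00049316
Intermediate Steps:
A(s) = 0
M(n, w) = (-39 + n)/(-35 + w)
1/((-25 - 20)² + M(-57, A(8))) = 1/((-25 - 20)² + (-39 - 57)/(-35 + 0)) = 1/((-45)² - 96/(-35)) = 1/(2025 - 1/35*(-96)) = 1/(2025 + 96/35) = 1/(70971/35) = 35/70971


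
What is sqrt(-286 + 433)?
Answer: 7*sqrt(3) ≈ 12.124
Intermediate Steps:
sqrt(-286 + 433) = sqrt(147) = 7*sqrt(3)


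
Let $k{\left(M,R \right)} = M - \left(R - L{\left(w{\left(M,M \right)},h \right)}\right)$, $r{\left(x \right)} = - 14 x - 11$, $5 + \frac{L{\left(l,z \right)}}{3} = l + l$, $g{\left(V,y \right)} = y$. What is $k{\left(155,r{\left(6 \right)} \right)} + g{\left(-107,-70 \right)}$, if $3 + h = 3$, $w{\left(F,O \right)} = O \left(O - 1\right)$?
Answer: $143385$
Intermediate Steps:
$w{\left(F,O \right)} = O \left(-1 + O\right)$
$h = 0$ ($h = -3 + 3 = 0$)
$L{\left(l,z \right)} = -15 + 6 l$ ($L{\left(l,z \right)} = -15 + 3 \left(l + l\right) = -15 + 3 \cdot 2 l = -15 + 6 l$)
$r{\left(x \right)} = -11 - 14 x$
$k{\left(M,R \right)} = -15 + M - R + 6 M \left(-1 + M\right)$ ($k{\left(M,R \right)} = M - \left(15 + R - 6 M \left(-1 + M\right)\right) = -15 + M - R + 6 M \left(-1 + M\right)$)
$k{\left(155,r{\left(6 \right)} \right)} + g{\left(-107,-70 \right)} = \left(-15 + 155 - \left(-11 - 84\right) + 6 \cdot 155 \left(-1 + 155\right)\right) - 70 = \left(-15 + 155 - \left(-11 - 84\right) + 6 \cdot 155 \cdot 154\right) - 70 = \left(-15 + 155 - -95 + 143220\right) - 70 = \left(-15 + 155 + 95 + 143220\right) - 70 = 143455 - 70 = 143385$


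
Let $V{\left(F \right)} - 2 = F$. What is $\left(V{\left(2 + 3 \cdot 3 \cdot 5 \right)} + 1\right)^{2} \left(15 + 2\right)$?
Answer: $42500$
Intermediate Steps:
$V{\left(F \right)} = 2 + F$
$\left(V{\left(2 + 3 \cdot 3 \cdot 5 \right)} + 1\right)^{2} \left(15 + 2\right) = \left(\left(2 + \left(2 + 3 \cdot 3 \cdot 5\right)\right) + 1\right)^{2} \left(15 + 2\right) = \left(\left(2 + \left(2 + 3 \cdot 15\right)\right) + 1\right)^{2} \cdot 17 = \left(\left(2 + \left(2 + 45\right)\right) + 1\right)^{2} \cdot 17 = \left(\left(2 + 47\right) + 1\right)^{2} \cdot 17 = \left(49 + 1\right)^{2} \cdot 17 = 50^{2} \cdot 17 = 2500 \cdot 17 = 42500$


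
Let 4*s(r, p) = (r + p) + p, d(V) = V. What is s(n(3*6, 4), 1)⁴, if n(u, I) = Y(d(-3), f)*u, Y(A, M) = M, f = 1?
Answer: 625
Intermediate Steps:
n(u, I) = u (n(u, I) = 1*u = u)
s(r, p) = p/2 + r/4 (s(r, p) = ((r + p) + p)/4 = ((p + r) + p)/4 = (r + 2*p)/4 = p/2 + r/4)
s(n(3*6, 4), 1)⁴ = ((½)*1 + (3*6)/4)⁴ = (½ + (¼)*18)⁴ = (½ + 9/2)⁴ = 5⁴ = 625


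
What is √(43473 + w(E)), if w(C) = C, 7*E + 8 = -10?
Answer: √2130051/7 ≈ 208.50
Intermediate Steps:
E = -18/7 (E = -8/7 + (⅐)*(-10) = -8/7 - 10/7 = -18/7 ≈ -2.5714)
√(43473 + w(E)) = √(43473 - 18/7) = √(304293/7) = √2130051/7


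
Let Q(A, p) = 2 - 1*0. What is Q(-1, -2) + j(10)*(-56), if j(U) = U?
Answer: -558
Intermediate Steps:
Q(A, p) = 2 (Q(A, p) = 2 + 0 = 2)
Q(-1, -2) + j(10)*(-56) = 2 + 10*(-56) = 2 - 560 = -558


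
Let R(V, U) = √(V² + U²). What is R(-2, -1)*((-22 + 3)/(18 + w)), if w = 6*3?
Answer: -19*√5/36 ≈ -1.1801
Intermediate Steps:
w = 18
R(V, U) = √(U² + V²)
R(-2, -1)*((-22 + 3)/(18 + w)) = √((-1)² + (-2)²)*((-22 + 3)/(18 + 18)) = √(1 + 4)*(-19/36) = √5*(-19*1/36) = √5*(-19/36) = -19*√5/36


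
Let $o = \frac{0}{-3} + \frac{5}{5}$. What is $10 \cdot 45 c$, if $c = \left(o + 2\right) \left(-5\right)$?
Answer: $-6750$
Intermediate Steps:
$o = 1$ ($o = 0 \left(- \frac{1}{3}\right) + 5 \cdot \frac{1}{5} = 0 + 1 = 1$)
$c = -15$ ($c = \left(1 + 2\right) \left(-5\right) = 3 \left(-5\right) = -15$)
$10 \cdot 45 c = 10 \cdot 45 \left(-15\right) = 450 \left(-15\right) = -6750$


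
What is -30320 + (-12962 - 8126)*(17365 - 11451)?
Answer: -124744752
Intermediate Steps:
-30320 + (-12962 - 8126)*(17365 - 11451) = -30320 - 21088*5914 = -30320 - 124714432 = -124744752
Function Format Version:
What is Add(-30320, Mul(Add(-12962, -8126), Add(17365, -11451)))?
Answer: -124744752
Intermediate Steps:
Add(-30320, Mul(Add(-12962, -8126), Add(17365, -11451))) = Add(-30320, Mul(-21088, 5914)) = Add(-30320, -124714432) = -124744752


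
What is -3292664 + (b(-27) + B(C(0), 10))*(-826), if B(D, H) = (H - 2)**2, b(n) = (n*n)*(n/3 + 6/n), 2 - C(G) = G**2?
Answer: 2207670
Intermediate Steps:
C(G) = 2 - G**2
b(n) = n**2*(6/n + n/3) (b(n) = n**2*(n*(1/3) + 6/n) = n**2*(n/3 + 6/n) = n**2*(6/n + n/3))
B(D, H) = (-2 + H)**2
-3292664 + (b(-27) + B(C(0), 10))*(-826) = -3292664 + ((1/3)*(-27)*(18 + (-27)**2) + (-2 + 10)**2)*(-826) = -3292664 + ((1/3)*(-27)*(18 + 729) + 8**2)*(-826) = -3292664 + ((1/3)*(-27)*747 + 64)*(-826) = -3292664 + (-6723 + 64)*(-826) = -3292664 - 6659*(-826) = -3292664 + 5500334 = 2207670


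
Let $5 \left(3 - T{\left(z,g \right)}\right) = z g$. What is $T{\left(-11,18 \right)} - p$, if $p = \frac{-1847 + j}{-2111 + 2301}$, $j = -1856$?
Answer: $\frac{11797}{190} \approx 62.089$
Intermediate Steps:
$T{\left(z,g \right)} = 3 - \frac{g z}{5}$ ($T{\left(z,g \right)} = 3 - \frac{z g}{5} = 3 - \frac{g z}{5}$)
$p = - \frac{3703}{190}$ ($p = \frac{-1847 - 1856}{-2111 + 2301} = - \frac{3703}{190} \approx -19.489$)
$T{\left(-11,18 \right)} - p = \left(3 - \frac{18}{5} \left(-11\right)\right) - - \frac{3703}{190} = \left(3 + \frac{198}{5}\right) + \frac{3703}{190} = \frac{213}{5} + \frac{3703}{190} = \frac{11797}{190}$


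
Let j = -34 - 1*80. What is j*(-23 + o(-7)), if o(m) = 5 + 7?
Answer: 1254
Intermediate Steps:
j = -114 (j = -34 - 80 = -114)
o(m) = 12
j*(-23 + o(-7)) = -114*(-23 + 12) = -114*(-11) = 1254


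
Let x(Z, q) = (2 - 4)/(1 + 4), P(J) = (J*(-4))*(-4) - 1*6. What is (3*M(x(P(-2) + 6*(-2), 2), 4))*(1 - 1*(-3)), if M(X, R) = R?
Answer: 48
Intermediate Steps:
P(J) = -6 + 16*J (P(J) = -4*J*(-4) - 6 = 16*J - 6 = -6 + 16*J)
x(Z, q) = -2/5
(3*M(x(P(-2) + 6*(-2), 2), 4))*(1 - 1*(-3)) = (3*4)*(1 - 1*(-3)) = 12*(1 + 3) = 12*4 = 48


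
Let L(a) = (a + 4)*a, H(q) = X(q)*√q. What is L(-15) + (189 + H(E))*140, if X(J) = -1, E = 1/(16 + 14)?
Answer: 26625 - 14*√30/3 ≈ 26599.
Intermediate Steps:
E = 1/30 ≈ 0.033333
H(q) = -√q
L(a) = a*(4 + a) (L(a) = (4 + a)*a = a*(4 + a))
L(-15) + (189 + H(E))*140 = -15*(4 - 15) + (189 - √(1/30))*140 = -15*(-11) + (189 - √30/30)*140 = 165 + (189 - √30/30)*140 = 165 + (26460 - 14*√30/3) = 26625 - 14*√30/3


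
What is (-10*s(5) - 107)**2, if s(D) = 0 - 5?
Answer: 3249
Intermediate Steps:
s(D) = -5
(-10*s(5) - 107)**2 = (-10*(-5) - 107)**2 = (50 - 107)**2 = (-57)**2 = 3249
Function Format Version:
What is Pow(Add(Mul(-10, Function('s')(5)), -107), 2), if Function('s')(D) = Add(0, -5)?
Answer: 3249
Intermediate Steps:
Function('s')(D) = -5
Pow(Add(Mul(-10, Function('s')(5)), -107), 2) = Pow(Add(Mul(-10, -5), -107), 2) = Pow(Add(50, -107), 2) = Pow(-57, 2) = 3249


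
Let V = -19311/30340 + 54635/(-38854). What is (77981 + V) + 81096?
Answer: 2286858405393/14375980 ≈ 1.5908e+5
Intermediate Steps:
V = -29365067/14375980 (V = -19311*1/30340 + 54635*(-1/38854) = -471/740 - 54635/38854 = -29365067/14375980 ≈ -2.0426)
(77981 + V) + 81096 = (77981 - 29365067/14375980) + 81096 = 1121023931313/14375980 + 81096 = 2286858405393/14375980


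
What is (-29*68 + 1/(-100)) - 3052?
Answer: -502401/100 ≈ -5024.0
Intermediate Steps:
(-29*68 + 1/(-100)) - 3052 = (-1972 - 1/100) - 3052 = -197201/100 - 3052 = -502401/100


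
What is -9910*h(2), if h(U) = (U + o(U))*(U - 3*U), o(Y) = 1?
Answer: 118920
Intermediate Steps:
h(U) = -2*U*(1 + U) (h(U) = (U + 1)*(U - 3*U) = (1 + U)*(-2*U) = -2*U*(1 + U))
-9910*h(2) = -(-19820)*2*(1 + 2) = -(-19820)*2*3 = -9910*(-12) = 118920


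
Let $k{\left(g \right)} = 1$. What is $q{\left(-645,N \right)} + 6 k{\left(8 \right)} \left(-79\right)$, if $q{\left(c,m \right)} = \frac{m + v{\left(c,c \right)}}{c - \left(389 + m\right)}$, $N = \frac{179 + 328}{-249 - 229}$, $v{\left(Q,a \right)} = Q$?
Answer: $- \frac{233726313}{493745} \approx -473.37$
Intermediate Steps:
$N = - \frac{507}{478}$ ($N = \frac{507}{-478} = 507 \left(- \frac{1}{478}\right) = - \frac{507}{478} \approx -1.0607$)
$q{\left(c,m \right)} = \frac{c + m}{-389 + c - m}$ ($q{\left(c,m \right)} = \frac{m + c}{c - \left(389 + m\right)} = \frac{c + m}{-389 + c - m}$)
$q{\left(-645,N \right)} + 6 k{\left(8 \right)} \left(-79\right) = \frac{-645 - \frac{507}{478}}{-389 - 645 - - \frac{507}{478}} + 6 \cdot 1 \left(-79\right) = \frac{1}{-389 - 645 + \frac{507}{478}} \left(- \frac{308817}{478}\right) + 6 \left(-79\right) = \frac{1}{- \frac{493745}{478}} \left(- \frac{308817}{478}\right) - 474 = \left(- \frac{478}{493745}\right) \left(- \frac{308817}{478}\right) - 474 = \frac{308817}{493745} - 474 = - \frac{233726313}{493745}$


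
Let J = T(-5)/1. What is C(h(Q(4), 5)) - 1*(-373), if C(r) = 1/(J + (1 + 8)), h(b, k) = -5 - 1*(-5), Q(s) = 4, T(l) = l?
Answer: 1493/4 ≈ 373.25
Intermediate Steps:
J = -5 (J = -5/1 = -5*1 = -5)
h(b, k) = 0 (h(b, k) = -5 + 5 = 0)
C(r) = ¼ (C(r) = 1/(-5 + (1 + 8)) = 1/(-5 + 9) = 1/4 = ¼)
C(h(Q(4), 5)) - 1*(-373) = ¼ - 1*(-373) = ¼ + 373 = 1493/4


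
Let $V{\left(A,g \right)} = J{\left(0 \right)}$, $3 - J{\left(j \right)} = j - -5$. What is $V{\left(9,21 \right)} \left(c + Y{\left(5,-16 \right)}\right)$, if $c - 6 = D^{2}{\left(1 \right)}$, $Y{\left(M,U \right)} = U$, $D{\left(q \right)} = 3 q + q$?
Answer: $-12$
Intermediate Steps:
$D{\left(q \right)} = 4 q$
$J{\left(j \right)} = -2 - j$ ($J{\left(j \right)} = 3 - \left(j - -5\right) = 3 - \left(j + 5\right) = 3 - \left(5 + j\right) = -2 - j$)
$V{\left(A,g \right)} = -2$ ($V{\left(A,g \right)} = -2 - 0 = -2 + 0 = -2$)
$c = 22$ ($c = 6 + \left(4 \cdot 1\right)^{2} = 6 + 4^{2} = 6 + 16 = 22$)
$V{\left(9,21 \right)} \left(c + Y{\left(5,-16 \right)}\right) = - 2 \left(22 - 16\right) = \left(-2\right) 6 = -12$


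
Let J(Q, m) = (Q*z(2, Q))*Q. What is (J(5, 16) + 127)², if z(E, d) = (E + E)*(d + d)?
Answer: 1270129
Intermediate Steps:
z(E, d) = 4*E*d (z(E, d) = (2*E)*(2*d) = 4*E*d)
J(Q, m) = 8*Q³ (J(Q, m) = (Q*(4*2*Q))*Q = (Q*(8*Q))*Q = (8*Q²)*Q = 8*Q³)
(J(5, 16) + 127)² = (8*5³ + 127)² = (8*125 + 127)² = (1000 + 127)² = 1127² = 1270129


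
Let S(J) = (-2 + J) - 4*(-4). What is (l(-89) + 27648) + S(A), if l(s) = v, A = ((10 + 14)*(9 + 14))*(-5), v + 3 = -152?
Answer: 24747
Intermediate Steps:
v = -155 (v = -3 - 152 = -155)
A = -2760 (A = (24*23)*(-5) = 552*(-5) = -2760)
l(s) = -155
S(J) = 14 + J (S(J) = (-2 + J) + 16 = 14 + J)
(l(-89) + 27648) + S(A) = (-155 + 27648) + (14 - 2760) = 27493 - 2746 = 24747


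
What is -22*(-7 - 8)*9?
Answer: 2970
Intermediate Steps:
-22*(-7 - 8)*9 = -22*(-15)*9 = 330*9 = 2970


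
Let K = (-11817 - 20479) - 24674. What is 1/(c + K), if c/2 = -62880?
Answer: -1/182730 ≈ -5.4726e-6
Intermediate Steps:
c = -125760 (c = 2*(-62880) = -125760)
K = -56970 (K = -32296 - 24674 = -56970)
1/(c + K) = 1/(-125760 - 56970) = 1/(-182730) = -1/182730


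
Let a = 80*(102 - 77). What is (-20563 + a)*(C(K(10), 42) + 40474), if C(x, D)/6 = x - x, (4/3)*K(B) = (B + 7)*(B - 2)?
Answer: -751318862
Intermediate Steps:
a = 2000 (a = 80*25 = 2000)
K(B) = 3*(-2 + B)*(7 + B)/4 (K(B) = 3*((B + 7)*(B - 2))/4 = 3*((7 + B)*(-2 + B))/4 = 3*((-2 + B)*(7 + B))/4 = 3*(-2 + B)*(7 + B)/4)
C(x, D) = 0 (C(x, D) = 6*(x - x) = 6*0 = 0)
(-20563 + a)*(C(K(10), 42) + 40474) = (-20563 + 2000)*(0 + 40474) = -18563*40474 = -751318862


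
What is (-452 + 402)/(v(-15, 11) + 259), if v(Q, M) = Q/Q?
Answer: -5/26 ≈ -0.19231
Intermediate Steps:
v(Q, M) = 1
(-452 + 402)/(v(-15, 11) + 259) = (-452 + 402)/(1 + 259) = -50/260 = -50*1/260 = -5/26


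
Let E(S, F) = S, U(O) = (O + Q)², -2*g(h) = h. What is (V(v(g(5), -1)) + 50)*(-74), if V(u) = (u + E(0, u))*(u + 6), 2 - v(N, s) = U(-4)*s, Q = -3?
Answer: -218818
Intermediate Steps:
g(h) = -h/2
U(O) = (-3 + O)² (U(O) = (O - 3)² = (-3 + O)²)
v(N, s) = 2 - 49*s (v(N, s) = 2 - (-3 - 4)²*s = 2 - (-7)²*s = 2 - 49*s)
V(u) = u*(6 + u) (V(u) = (u + 0)*(u + 6) = u*(6 + u))
(V(v(g(5), -1)) + 50)*(-74) = ((2 - 49*(-1))*(6 + (2 - 49*(-1))) + 50)*(-74) = ((2 + 49)*(6 + (2 + 49)) + 50)*(-74) = (51*(6 + 51) + 50)*(-74) = (51*57 + 50)*(-74) = (2907 + 50)*(-74) = 2957*(-74) = -218818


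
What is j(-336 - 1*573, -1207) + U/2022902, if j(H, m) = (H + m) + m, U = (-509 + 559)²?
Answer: -3361050423/1011451 ≈ -3323.0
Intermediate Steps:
U = 2500 (U = 50² = 2500)
j(H, m) = H + 2*m
j(-336 - 1*573, -1207) + U/2022902 = ((-336 - 1*573) + 2*(-1207)) + 2500/2022902 = ((-336 - 573) - 2414) + 2500*(1/2022902) = (-909 - 2414) + 1250/1011451 = -3323 + 1250/1011451 = -3361050423/1011451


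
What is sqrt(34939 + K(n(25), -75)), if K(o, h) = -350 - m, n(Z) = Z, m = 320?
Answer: sqrt(34269) ≈ 185.12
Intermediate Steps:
K(o, h) = -670 (K(o, h) = -350 - 1*320 = -350 - 320 = -670)
sqrt(34939 + K(n(25), -75)) = sqrt(34939 - 670) = sqrt(34269)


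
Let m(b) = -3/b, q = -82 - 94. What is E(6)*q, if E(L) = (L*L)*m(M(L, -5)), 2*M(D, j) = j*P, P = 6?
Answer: -6336/5 ≈ -1267.2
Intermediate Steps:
q = -176
M(D, j) = 3*j (M(D, j) = (j*6)/2 = (6*j)/2 = 3*j)
E(L) = L²/5 (E(L) = (L*L)*(-3/(3*(-5))) = L²*(-3/(-15)) = L²*(-3*(-1/15)) = L²*(⅕) = L²/5)
E(6)*q = ((⅕)*6²)*(-176) = ((⅕)*36)*(-176) = (36/5)*(-176) = -6336/5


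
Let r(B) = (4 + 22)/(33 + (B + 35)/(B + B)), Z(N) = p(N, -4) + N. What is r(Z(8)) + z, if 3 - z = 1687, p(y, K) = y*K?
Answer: -203668/121 ≈ -1683.2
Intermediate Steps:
p(y, K) = K*y
z = -1684 (z = 3 - 1*1687 = 3 - 1687 = -1684)
Z(N) = -3*N (Z(N) = -4*N + N = -3*N)
r(B) = 26/(33 + (35 + B)/(2*B)) (r(B) = 26/(33 + (35 + B)/((2*B))) = 26/(33 + (35 + B)*(1/(2*B))) = 26/(33 + (35 + B)/(2*B)))
r(Z(8)) + z = 52*(-3*8)/(35 + 67*(-3*8)) - 1684 = 52*(-24)/(35 + 67*(-24)) - 1684 = 52*(-24)/(35 - 1608) - 1684 = 52*(-24)/(-1573) - 1684 = 52*(-24)*(-1/1573) - 1684 = 96/121 - 1684 = -203668/121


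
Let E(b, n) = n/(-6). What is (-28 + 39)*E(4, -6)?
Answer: 11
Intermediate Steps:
E(b, n) = -n/6 (E(b, n) = n*(-1/6) = -n/6)
(-28 + 39)*E(4, -6) = (-28 + 39)*(-1/6*(-6)) = 11*1 = 11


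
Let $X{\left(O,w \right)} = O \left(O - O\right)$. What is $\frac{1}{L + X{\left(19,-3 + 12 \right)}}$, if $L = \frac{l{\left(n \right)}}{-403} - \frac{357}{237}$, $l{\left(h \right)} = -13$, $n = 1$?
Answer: $- \frac{2449}{3610} \approx -0.67839$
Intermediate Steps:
$X{\left(O,w \right)} = 0$ ($X{\left(O,w \right)} = O 0 = 0$)
$L = - \frac{3610}{2449}$ ($L = - \frac{13}{-403} - \frac{357}{237} = \left(-13\right) \left(- \frac{1}{403}\right) - \frac{119}{79} = \frac{1}{31} - \frac{119}{79} = - \frac{3610}{2449} \approx -1.4741$)
$\frac{1}{L + X{\left(19,-3 + 12 \right)}} = \frac{1}{- \frac{3610}{2449} + 0} = \frac{1}{- \frac{3610}{2449}} = - \frac{2449}{3610}$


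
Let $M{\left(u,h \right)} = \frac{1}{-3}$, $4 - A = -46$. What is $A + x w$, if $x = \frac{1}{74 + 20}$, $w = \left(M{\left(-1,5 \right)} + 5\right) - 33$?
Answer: $\frac{14015}{282} \approx 49.699$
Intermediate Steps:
$A = 50$ ($A = 4 - -46 = 4 + 46 = 50$)
$M{\left(u,h \right)} = - \frac{1}{3}$
$w = - \frac{85}{3}$ ($w = \left(- \frac{1}{3} + 5\right) - 33 = \frac{14}{3} - 33 = - \frac{85}{3} \approx -28.333$)
$x = \frac{1}{94} \approx 0.010638$
$A + x w = 50 + \frac{1}{94} \left(- \frac{85}{3}\right) = 50 - \frac{85}{282} = \frac{14015}{282}$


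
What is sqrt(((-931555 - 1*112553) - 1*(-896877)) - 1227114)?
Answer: 3*I*sqrt(152705) ≈ 1172.3*I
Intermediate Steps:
sqrt(((-931555 - 1*112553) - 1*(-896877)) - 1227114) = sqrt(((-931555 - 112553) + 896877) - 1227114) = sqrt((-1044108 + 896877) - 1227114) = sqrt(-147231 - 1227114) = sqrt(-1374345) = 3*I*sqrt(152705)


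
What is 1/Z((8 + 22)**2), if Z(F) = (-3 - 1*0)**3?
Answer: -1/27 ≈ -0.037037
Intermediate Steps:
Z(F) = -27 (Z(F) = (-3 + 0)**3 = (-3)**3 = -27)
1/Z((8 + 22)**2) = 1/(-27) = -1/27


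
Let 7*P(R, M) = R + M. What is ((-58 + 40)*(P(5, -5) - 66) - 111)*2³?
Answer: 8616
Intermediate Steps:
P(R, M) = M/7 + R/7 (P(R, M) = (R + M)/7 = (M + R)/7 = M/7 + R/7)
((-58 + 40)*(P(5, -5) - 66) - 111)*2³ = ((-58 + 40)*(((⅐)*(-5) + (⅐)*5) - 66) - 111)*2³ = (-18*((-5/7 + 5/7) - 66) - 111)*8 = (-18*(0 - 66) - 111)*8 = (-18*(-66) - 111)*8 = (1188 - 111)*8 = 1077*8 = 8616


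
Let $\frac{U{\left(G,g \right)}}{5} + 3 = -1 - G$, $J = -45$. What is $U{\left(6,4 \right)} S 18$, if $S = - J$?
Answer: $-40500$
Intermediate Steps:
$U{\left(G,g \right)} = -20 - 5 G$ ($U{\left(G,g \right)} = -15 + 5 \left(-1 - G\right) = -15 - \left(5 + 5 G\right) = -20 - 5 G$)
$S = 45$ ($S = \left(-1\right) \left(-45\right) = 45$)
$U{\left(6,4 \right)} S 18 = \left(-20 - 30\right) 45 \cdot 18 = \left(-50\right) 45 \cdot 18 = \left(-2250\right) 18 = -40500$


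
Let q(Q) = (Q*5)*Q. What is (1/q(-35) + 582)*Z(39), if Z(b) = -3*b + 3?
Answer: -406381614/6125 ≈ -66348.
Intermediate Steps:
Z(b) = 3 - 3*b
q(Q) = 5*Q**2 (q(Q) = (5*Q)*Q = 5*Q**2)
(1/q(-35) + 582)*Z(39) = (1/(5*(-35)**2) + 582)*(3 - 3*39) = (1/(5*1225) + 582)*(3 - 117) = (1/6125 + 582)*(-114) = (3564751/6125)*(-114) = -406381614/6125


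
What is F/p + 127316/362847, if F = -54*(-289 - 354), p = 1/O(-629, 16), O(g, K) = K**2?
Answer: 3225286152020/362847 ≈ 8.8888e+6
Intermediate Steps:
p = 1/256 (p = 1/(16**2) = 1/256 ≈ 0.0039063)
F = 34722 (F = -54*(-643) = 34722)
F/p + 127316/362847 = 34722/(1/256) + 127316/362847 = 34722*256 + 127316*(1/362847) = 8888832 + 127316/362847 = 3225286152020/362847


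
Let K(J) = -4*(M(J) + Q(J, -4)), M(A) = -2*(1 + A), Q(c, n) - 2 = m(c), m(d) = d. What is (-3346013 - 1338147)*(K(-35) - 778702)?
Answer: 3648220542720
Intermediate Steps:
Q(c, n) = 2 + c
M(A) = -2 - 2*A
K(J) = 4*J (K(J) = -4*((-2 - 2*J) + (2 + J)) = -(-4)*J = 4*J)
(-3346013 - 1338147)*(K(-35) - 778702) = (-3346013 - 1338147)*(4*(-35) - 778702) = -4684160*(-140 - 778702) = -4684160*(-778842) = 3648220542720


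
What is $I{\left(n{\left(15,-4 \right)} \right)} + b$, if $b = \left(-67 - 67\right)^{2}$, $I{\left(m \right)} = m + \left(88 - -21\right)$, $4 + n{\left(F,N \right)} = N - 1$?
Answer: $18056$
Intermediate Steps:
$n{\left(F,N \right)} = -5 + N$ ($n{\left(F,N \right)} = -4 + \left(N - 1\right) = -4 + \left(-1 + N\right) = -5 + N$)
$I{\left(m \right)} = 109 + m$ ($I{\left(m \right)} = m + \left(88 + 21\right) = m + 109 = 109 + m$)
$b = 17956$ ($b = \left(-134\right)^{2} = 17956$)
$I{\left(n{\left(15,-4 \right)} \right)} + b = \left(109 - 9\right) + 17956 = 100 + 17956 = 18056$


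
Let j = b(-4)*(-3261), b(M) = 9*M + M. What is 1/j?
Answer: 1/130440 ≈ 7.6664e-6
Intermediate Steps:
b(M) = 10*M
j = 130440 (j = (10*(-4))*(-3261) = -40*(-3261) = 130440)
1/j = 1/130440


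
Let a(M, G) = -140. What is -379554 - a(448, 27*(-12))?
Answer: -379414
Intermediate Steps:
-379554 - a(448, 27*(-12)) = -379554 - 1*(-140) = -379554 + 140 = -379414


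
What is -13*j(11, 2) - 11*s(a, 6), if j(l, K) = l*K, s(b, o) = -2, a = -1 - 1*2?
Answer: -264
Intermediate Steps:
a = -3 (a = -1 - 2 = -3)
j(l, K) = K*l
-13*j(11, 2) - 11*s(a, 6) = -26*11 - 11*(-2) = -13*22 + 22 = -286 + 22 = -264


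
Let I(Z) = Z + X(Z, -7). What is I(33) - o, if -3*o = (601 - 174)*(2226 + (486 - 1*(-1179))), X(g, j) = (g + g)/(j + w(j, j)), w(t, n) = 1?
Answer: 553841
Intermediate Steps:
X(g, j) = 2*g/(1 + j) (X(g, j) = (g + g)/(j + 1) = (2*g)/(1 + j) = 2*g/(1 + j))
I(Z) = 2*Z/3 (I(Z) = Z + 2*Z/(1 - 7) = Z + 2*Z/(-6) = Z + 2*Z*(-⅙) = Z - Z/3 = 2*Z/3)
o = -553819 (o = -(601 - 174)*(2226 + (486 - 1*(-1179)))/3 = -427*(2226 + (486 + 1179))/3 = -427*(2226 + 1665)/3 = -427*3891/3 = -⅓*1661457 = -553819)
I(33) - o = (⅔)*33 - 1*(-553819) = 22 + 553819 = 553841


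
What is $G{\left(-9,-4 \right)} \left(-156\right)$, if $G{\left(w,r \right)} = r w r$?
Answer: $22464$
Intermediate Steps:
$G{\left(w,r \right)} = w r^{2}$
$G{\left(-9,-4 \right)} \left(-156\right) = - 9 \left(-4\right)^{2} \left(-156\right) = \left(-9\right) 16 \left(-156\right) = \left(-144\right) \left(-156\right) = 22464$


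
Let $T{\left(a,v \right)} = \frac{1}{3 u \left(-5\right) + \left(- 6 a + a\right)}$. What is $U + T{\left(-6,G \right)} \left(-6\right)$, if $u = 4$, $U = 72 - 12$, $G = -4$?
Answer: $\frac{301}{5} \approx 60.2$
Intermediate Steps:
$U = 60$
$T{\left(a,v \right)} = \frac{1}{-60 - 5 a}$ ($T{\left(a,v \right)} = \frac{1}{3 \cdot 4 \left(-5\right) + \left(- 6 a + a\right)} = \frac{1}{12 \left(-5\right) - 5 a} = \frac{1}{-60 - 5 a}$)
$U + T{\left(-6,G \right)} \left(-6\right) = 60 + - \frac{1}{60 + 5 \left(-6\right)} \left(-6\right) = 60 + - \frac{1}{60 - 30} \left(-6\right) = 60 + - \frac{1}{30} \left(-6\right) = 60 + \left(-1\right) \frac{1}{30} \left(-6\right) = 60 - - \frac{1}{5} = 60 + \frac{1}{5} = \frac{301}{5}$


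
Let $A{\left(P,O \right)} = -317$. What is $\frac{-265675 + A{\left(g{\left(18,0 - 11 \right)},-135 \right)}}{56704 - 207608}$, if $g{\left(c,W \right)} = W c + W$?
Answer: $\frac{33249}{18863} \approx 1.7627$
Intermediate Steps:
$g{\left(c,W \right)} = W + W c$
$\frac{-265675 + A{\left(g{\left(18,0 - 11 \right)},-135 \right)}}{56704 - 207608} = \frac{-265675 - 317}{56704 - 207608} = - \frac{265992}{-150904} = \left(-265992\right) \left(- \frac{1}{150904}\right) = \frac{33249}{18863}$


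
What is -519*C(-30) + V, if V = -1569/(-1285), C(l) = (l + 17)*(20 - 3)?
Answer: 147389784/1285 ≈ 1.1470e+5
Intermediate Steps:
C(l) = 289 + 17*l (C(l) = (17 + l)*17 = 289 + 17*l)
V = 1569/1285 (V = -1569*(-1/1285) = 1569/1285 ≈ 1.2210)
-519*C(-30) + V = -519*(289 + 17*(-30)) + 1569/1285 = -519*(289 - 510) + 1569/1285 = -519*(-221) + 1569/1285 = 114699 + 1569/1285 = 147389784/1285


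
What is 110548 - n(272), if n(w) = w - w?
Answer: 110548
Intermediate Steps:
n(w) = 0
110548 - n(272) = 110548 - 1*0 = 110548 + 0 = 110548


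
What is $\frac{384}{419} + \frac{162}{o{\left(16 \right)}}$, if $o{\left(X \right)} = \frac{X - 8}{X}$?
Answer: $\frac{136140}{419} \approx 324.92$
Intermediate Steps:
$o{\left(X \right)} = \frac{-8 + X}{X}$
$\frac{384}{419} + \frac{162}{o{\left(16 \right)}} = \frac{384}{419} + \frac{162}{\frac{1}{16} \left(-8 + 16\right)} = 384 \cdot \frac{1}{419} + \frac{162}{\frac{1}{16} \cdot 8} = \frac{384}{419} + 162 \frac{1}{\frac{1}{2}} = \frac{384}{419} + 162 \cdot 2 = \frac{384}{419} + 324 = \frac{136140}{419}$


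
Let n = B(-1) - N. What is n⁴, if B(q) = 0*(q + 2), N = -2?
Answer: 16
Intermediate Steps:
B(q) = 0 (B(q) = 0*(2 + q) = 0)
n = 2 (n = 0 - 1*(-2) = 0 + 2 = 2)
n⁴ = 2⁴ = 16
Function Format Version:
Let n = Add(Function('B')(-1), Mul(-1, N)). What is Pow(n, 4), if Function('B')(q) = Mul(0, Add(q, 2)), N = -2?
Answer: 16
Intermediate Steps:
Function('B')(q) = 0 (Function('B')(q) = Mul(0, Add(2, q)) = 0)
n = 2 (n = Add(0, Mul(-1, -2)) = Add(0, 2) = 2)
Pow(n, 4) = Pow(2, 4) = 16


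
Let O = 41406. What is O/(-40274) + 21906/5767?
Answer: 321726921/116130079 ≈ 2.7704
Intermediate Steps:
O/(-40274) + 21906/5767 = 41406/(-40274) + 21906/5767 = 41406*(-1/40274) + 21906*(1/5767) = -20703/20137 + 21906/5767 = 321726921/116130079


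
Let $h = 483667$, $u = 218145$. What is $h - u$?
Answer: $265522$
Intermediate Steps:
$h - u = 483667 - 218145 = 265522$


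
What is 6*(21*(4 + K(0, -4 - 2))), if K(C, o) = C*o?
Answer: 504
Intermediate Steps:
6*(21*(4 + K(0, -4 - 2))) = 6*(21*(4 + 0*(-4 - 2))) = 6*(21*(4 + 0*(-6))) = 6*(21*(4 + 0)) = 6*(21*4) = 6*84 = 504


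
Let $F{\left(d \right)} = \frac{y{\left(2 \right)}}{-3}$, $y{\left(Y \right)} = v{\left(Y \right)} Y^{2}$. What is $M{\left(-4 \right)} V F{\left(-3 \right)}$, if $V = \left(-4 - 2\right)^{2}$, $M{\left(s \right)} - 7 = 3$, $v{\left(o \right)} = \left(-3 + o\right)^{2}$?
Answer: $-480$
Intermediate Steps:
$y{\left(Y \right)} = Y^{2} \left(-3 + Y\right)^{2}$ ($y{\left(Y \right)} = \left(-3 + Y\right)^{2} Y^{2} = Y^{2} \left(-3 + Y\right)^{2}$)
$M{\left(s \right)} = 10$ ($M{\left(s \right)} = 7 + 3 = 10$)
$F{\left(d \right)} = - \frac{4}{3}$ ($F{\left(d \right)} = \frac{2^{2} \left(-3 + 2\right)^{2}}{-3} = 4 \left(-1\right)^{2} \left(- \frac{1}{3}\right) = 4 \cdot 1 \left(- \frac{1}{3}\right) = 4 \left(- \frac{1}{3}\right) = - \frac{4}{3}$)
$V = 36$ ($V = \left(-6\right)^{2} = 36$)
$M{\left(-4 \right)} V F{\left(-3 \right)} = 10 \cdot 36 \left(- \frac{4}{3}\right) = 360 \left(- \frac{4}{3}\right) = -480$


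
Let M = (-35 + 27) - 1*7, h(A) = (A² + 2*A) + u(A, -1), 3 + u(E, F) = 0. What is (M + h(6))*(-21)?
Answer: -630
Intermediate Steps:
u(E, F) = -3 (u(E, F) = -3 + 0 = -3)
h(A) = -3 + A² + 2*A (h(A) = (A² + 2*A) - 3 = -3 + A² + 2*A)
M = -15 (M = -8 - 7 = -15)
(M + h(6))*(-21) = (-15 + (-3 + 6² + 2*6))*(-21) = (-15 + (-3 + 36 + 12))*(-21) = (-15 + 45)*(-21) = 30*(-21) = -630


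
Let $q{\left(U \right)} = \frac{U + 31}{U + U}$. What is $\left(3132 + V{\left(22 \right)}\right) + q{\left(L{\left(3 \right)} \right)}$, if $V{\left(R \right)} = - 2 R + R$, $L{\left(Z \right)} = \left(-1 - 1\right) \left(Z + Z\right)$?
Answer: $\frac{74621}{24} \approx 3109.2$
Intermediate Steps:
$L{\left(Z \right)} = - 4 Z$ ($L{\left(Z \right)} = - 2 \cdot 2 Z = - 4 Z$)
$q{\left(U \right)} = \frac{31 + U}{2 U}$
$V{\left(R \right)} = - R$
$\left(3132 + V{\left(22 \right)}\right) + q{\left(L{\left(3 \right)} \right)} = \left(3132 - 22\right) + \frac{31 - 12}{2 \left(\left(-4\right) 3\right)} = \left(3132 - 22\right) + \frac{31 - 12}{2 \left(-12\right)} = 3110 + \frac{1}{2} \left(- \frac{1}{12}\right) 19 = 3110 - \frac{19}{24} = \frac{74621}{24}$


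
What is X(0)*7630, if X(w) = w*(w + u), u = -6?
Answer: 0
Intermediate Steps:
X(w) = w*(-6 + w) (X(w) = w*(w - 6) = w*(-6 + w))
X(0)*7630 = (0*(-6 + 0))*7630 = (0*(-6))*7630 = 0*7630 = 0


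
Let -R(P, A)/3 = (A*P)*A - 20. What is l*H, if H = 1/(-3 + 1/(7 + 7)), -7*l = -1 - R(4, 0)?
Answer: -122/41 ≈ -2.9756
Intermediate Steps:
R(P, A) = 60 - 3*P*A**2 (R(P, A) = -3*((A*P)*A - 20) = -3*(P*A**2 - 20) = -3*(-20 + P*A**2) = 60 - 3*P*A**2)
l = 61/7 (l = -(-1 - (60 - 3*4*0**2))/7 = -(-1 - (60 - 3*4*0))/7 = -(-1 - (60 + 0))/7 = -(-1 - 1*60)/7 = -(-1 - 60)/7 = -1/7*(-61) = 61/7 ≈ 8.7143)
H = -14/41 (H = 1/(-3 + 1/14) = 1/(-41/14) = -14/41 ≈ -0.34146)
l*H = (61/7)*(-14/41) = -122/41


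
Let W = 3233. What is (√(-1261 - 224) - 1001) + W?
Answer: 2232 + 3*I*√165 ≈ 2232.0 + 38.536*I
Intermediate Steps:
(√(-1261 - 224) - 1001) + W = (√(-1261 - 224) - 1001) + 3233 = (√(-1485) - 1001) + 3233 = (3*I*√165 - 1001) + 3233 = (-1001 + 3*I*√165) + 3233 = 2232 + 3*I*√165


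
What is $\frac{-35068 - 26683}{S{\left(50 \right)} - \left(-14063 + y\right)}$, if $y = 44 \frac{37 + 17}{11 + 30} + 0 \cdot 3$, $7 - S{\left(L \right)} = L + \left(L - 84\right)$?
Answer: $- \frac{2531791}{573838} \approx -4.412$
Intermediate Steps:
$S{\left(L \right)} = 91 - 2 L$ ($S{\left(L \right)} = 7 - \left(L + \left(L - 84\right)\right) = 7 - \left(L + \left(-84 + L\right)\right) = 7 - \left(-84 + 2 L\right) = 91 - 2 L$)
$y = \frac{2376}{41}$ ($y = 44 \cdot \frac{54}{41} + 0 = \frac{2376}{41} + 0 = \frac{2376}{41} \approx 57.951$)
$\frac{-35068 - 26683}{S{\left(50 \right)} - \left(-14063 + y\right)} = \frac{-35068 - 26683}{\left(91 - 100\right) + \left(14063 - \frac{2376}{41}\right)} = - \frac{61751}{\left(91 - 100\right) + \left(14063 - \frac{2376}{41}\right)} = - \frac{61751}{-9 + \frac{574207}{41}} = - \frac{61751}{\frac{573838}{41}} = \left(-61751\right) \frac{41}{573838} = - \frac{2531791}{573838}$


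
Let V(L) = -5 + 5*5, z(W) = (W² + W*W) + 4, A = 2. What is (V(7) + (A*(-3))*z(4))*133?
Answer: -26068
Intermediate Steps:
z(W) = 4 + 2*W² (z(W) = (W² + W²) + 4 = 2*W² + 4 = 4 + 2*W²)
V(L) = 20 (V(L) = -5 + 25 = 20)
(V(7) + (A*(-3))*z(4))*133 = (20 + (2*(-3))*(4 + 2*4²))*133 = (20 - 6*(4 + 2*16))*133 = (20 - 6*(4 + 32))*133 = (20 - 6*36)*133 = (20 - 216)*133 = -196*133 = -26068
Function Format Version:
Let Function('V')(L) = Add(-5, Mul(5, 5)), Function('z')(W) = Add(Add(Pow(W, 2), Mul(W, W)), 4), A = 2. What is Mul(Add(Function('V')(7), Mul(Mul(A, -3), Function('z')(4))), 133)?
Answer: -26068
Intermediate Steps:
Function('z')(W) = Add(4, Mul(2, Pow(W, 2))) (Function('z')(W) = Add(Add(Pow(W, 2), Pow(W, 2)), 4) = Add(Mul(2, Pow(W, 2)), 4) = Add(4, Mul(2, Pow(W, 2))))
Function('V')(L) = 20 (Function('V')(L) = Add(-5, 25) = 20)
Mul(Add(Function('V')(7), Mul(Mul(A, -3), Function('z')(4))), 133) = Mul(Add(20, Mul(Mul(2, -3), Add(4, Mul(2, Pow(4, 2))))), 133) = Mul(Add(20, Mul(-6, Add(4, Mul(2, 16)))), 133) = Mul(Add(20, Mul(-6, Add(4, 32))), 133) = Mul(Add(20, Mul(-6, 36)), 133) = Mul(Add(20, -216), 133) = Mul(-196, 133) = -26068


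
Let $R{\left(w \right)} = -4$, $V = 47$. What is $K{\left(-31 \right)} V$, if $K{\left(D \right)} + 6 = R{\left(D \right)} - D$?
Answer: $987$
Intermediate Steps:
$K{\left(D \right)} = -10 - D$ ($K{\left(D \right)} = -6 - \left(4 + D\right) = -10 - D$)
$K{\left(-31 \right)} V = \left(-10 - -31\right) 47 = \left(-10 + 31\right) 47 = 21 \cdot 47 = 987$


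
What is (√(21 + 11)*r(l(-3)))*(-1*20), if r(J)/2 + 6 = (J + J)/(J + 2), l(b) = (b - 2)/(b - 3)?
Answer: 14720*√2/17 ≈ 1224.5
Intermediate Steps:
l(b) = (-2 + b)/(-3 + b)
r(J) = -12 + 4*J/(2 + J) (r(J) = -12 + 2*((J + J)/(J + 2)) = -12 + 2*((2*J)/(2 + J)) = -12 + 2*(2*J/(2 + J)) = -12 + 4*J/(2 + J))
(√(21 + 11)*r(l(-3)))*(-1*20) = (√(21 + 11)*(8*(-3 - (-2 - 3)/(-3 - 3))/(2 + (-2 - 3)/(-3 - 3))))*(-1*20) = (√32*(8*(-3 - (-5)/(-6))/(2 - 5/(-6))))*(-20) = ((4*√2)*(8*(-3 - (-1)*(-5)/6)/(2 - ⅙*(-5))))*(-20) = ((4*√2)*(8*(-3 - 1*⅚)/(2 + ⅚)))*(-20) = ((4*√2)*(8*(-3 - ⅚)/(17/6)))*(-20) = ((4*√2)*(8*(6/17)*(-23/6)))*(-20) = ((4*√2)*(-184/17))*(-20) = -736*√2/17*(-20) = 14720*√2/17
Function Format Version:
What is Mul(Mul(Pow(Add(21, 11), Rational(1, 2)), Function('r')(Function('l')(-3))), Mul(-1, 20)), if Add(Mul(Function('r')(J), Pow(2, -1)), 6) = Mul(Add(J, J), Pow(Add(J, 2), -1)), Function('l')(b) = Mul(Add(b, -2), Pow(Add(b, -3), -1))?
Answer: Mul(Rational(14720, 17), Pow(2, Rational(1, 2))) ≈ 1224.5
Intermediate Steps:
Function('l')(b) = Mul(Pow(Add(-3, b), -1), Add(-2, b)) (Function('l')(b) = Mul(Add(-2, b), Pow(Add(-3, b), -1)) = Mul(Pow(Add(-3, b), -1), Add(-2, b)))
Function('r')(J) = Add(-12, Mul(4, J, Pow(Add(2, J), -1))) (Function('r')(J) = Add(-12, Mul(2, Mul(Add(J, J), Pow(Add(J, 2), -1)))) = Add(-12, Mul(2, Mul(Mul(2, J), Pow(Add(2, J), -1)))) = Add(-12, Mul(2, Mul(2, J, Pow(Add(2, J), -1)))) = Add(-12, Mul(4, J, Pow(Add(2, J), -1))))
Mul(Mul(Pow(Add(21, 11), Rational(1, 2)), Function('r')(Function('l')(-3))), Mul(-1, 20)) = Mul(Mul(Pow(Add(21, 11), Rational(1, 2)), Mul(8, Pow(Add(2, Mul(Pow(Add(-3, -3), -1), Add(-2, -3))), -1), Add(-3, Mul(-1, Mul(Pow(Add(-3, -3), -1), Add(-2, -3)))))), Mul(-1, 20)) = Mul(Mul(Pow(32, Rational(1, 2)), Mul(8, Pow(Add(2, Mul(Pow(-6, -1), -5)), -1), Add(-3, Mul(-1, Mul(Pow(-6, -1), -5))))), -20) = Mul(Mul(Mul(4, Pow(2, Rational(1, 2))), Mul(8, Pow(Add(2, Mul(Rational(-1, 6), -5)), -1), Add(-3, Mul(-1, Mul(Rational(-1, 6), -5))))), -20) = Mul(Mul(Mul(4, Pow(2, Rational(1, 2))), Mul(8, Pow(Add(2, Rational(5, 6)), -1), Add(-3, Mul(-1, Rational(5, 6))))), -20) = Mul(Mul(Mul(4, Pow(2, Rational(1, 2))), Mul(8, Pow(Rational(17, 6), -1), Add(-3, Rational(-5, 6)))), -20) = Mul(Mul(Mul(4, Pow(2, Rational(1, 2))), Mul(8, Rational(6, 17), Rational(-23, 6))), -20) = Mul(Mul(Mul(4, Pow(2, Rational(1, 2))), Rational(-184, 17)), -20) = Mul(Mul(Rational(-736, 17), Pow(2, Rational(1, 2))), -20) = Mul(Rational(14720, 17), Pow(2, Rational(1, 2)))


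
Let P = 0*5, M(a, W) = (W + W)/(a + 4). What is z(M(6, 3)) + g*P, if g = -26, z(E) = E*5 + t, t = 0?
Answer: 3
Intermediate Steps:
M(a, W) = 2*W/(4 + a) (M(a, W) = (2*W)/(4 + a) = 2*W/(4 + a))
z(E) = 5*E (z(E) = E*5 + 0 = 5*E + 0 = 5*E)
P = 0
z(M(6, 3)) + g*P = 5*(2*3/(4 + 6)) - 26*0 = 5*(2*3/10) + 0 = 5*(2*3*(⅒)) + 0 = 5*(⅗) + 0 = 3 + 0 = 3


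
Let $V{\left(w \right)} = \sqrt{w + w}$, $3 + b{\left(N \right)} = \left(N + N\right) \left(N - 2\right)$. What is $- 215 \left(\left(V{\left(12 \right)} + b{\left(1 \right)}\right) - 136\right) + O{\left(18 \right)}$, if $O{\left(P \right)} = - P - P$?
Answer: $30279 - 430 \sqrt{6} \approx 29226.0$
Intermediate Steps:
$b{\left(N \right)} = -3 + 2 N \left(-2 + N\right)$ ($b{\left(N \right)} = -3 + \left(N + N\right) \left(N - 2\right) = -3 + 2 N \left(-2 + N\right)$)
$O{\left(P \right)} = - 2 P$
$V{\left(w \right)} = \sqrt{2} \sqrt{w}$ ($V{\left(w \right)} = \sqrt{2 w} = \sqrt{2} \sqrt{w}$)
$- 215 \left(\left(V{\left(12 \right)} + b{\left(1 \right)}\right) - 136\right) + O{\left(18 \right)} = - 215 \left(\left(\sqrt{2} \sqrt{12} - \left(7 - 2\right)\right) - 136\right) - 36 = - 215 \left(\left(\sqrt{2} \cdot 2 \sqrt{3} - 5\right) - 136\right) - 36 = - 215 \left(\left(2 \sqrt{6} - 5\right) - 136\right) - 36 = - 215 \left(\left(-5 + 2 \sqrt{6}\right) - 136\right) - 36 = - 215 \left(-141 + 2 \sqrt{6}\right) - 36 = \left(30315 - 430 \sqrt{6}\right) - 36 = 30279 - 430 \sqrt{6}$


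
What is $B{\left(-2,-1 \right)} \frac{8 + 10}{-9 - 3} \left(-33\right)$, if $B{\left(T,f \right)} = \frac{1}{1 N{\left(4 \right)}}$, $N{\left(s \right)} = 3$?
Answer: $\frac{33}{2} \approx 16.5$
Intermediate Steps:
$B{\left(T,f \right)} = \frac{1}{3}$ ($B{\left(T,f \right)} = \frac{1}{1 \cdot 3} = \frac{1}{3}$)
$B{\left(-2,-1 \right)} \frac{8 + 10}{-9 - 3} \left(-33\right) = \frac{\left(8 + 10\right) \frac{1}{-9 - 3}}{3} \left(-33\right) = \frac{18 \frac{1}{-12}}{3} \left(-33\right) = \frac{18 \left(- \frac{1}{12}\right)}{3} \left(-33\right) = \frac{1}{3} \left(- \frac{3}{2}\right) \left(-33\right) = \left(- \frac{1}{2}\right) \left(-33\right) = \frac{33}{2}$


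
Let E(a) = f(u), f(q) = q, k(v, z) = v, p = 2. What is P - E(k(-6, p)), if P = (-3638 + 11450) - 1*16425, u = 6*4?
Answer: -8637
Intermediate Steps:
u = 24
E(a) = 24
P = -8613 (P = 7812 - 16425 = -8613)
P - E(k(-6, p)) = -8613 - 1*24 = -8613 - 24 = -8637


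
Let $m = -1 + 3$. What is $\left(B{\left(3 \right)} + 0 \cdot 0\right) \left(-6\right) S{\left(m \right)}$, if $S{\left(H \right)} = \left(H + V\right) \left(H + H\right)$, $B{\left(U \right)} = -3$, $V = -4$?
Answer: $-144$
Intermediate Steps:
$m = 2$
$S{\left(H \right)} = 2 H \left(-4 + H\right)$ ($S{\left(H \right)} = \left(H - 4\right) \left(H + H\right) = \left(-4 + H\right) 2 H = 2 H \left(-4 + H\right)$)
$\left(B{\left(3 \right)} + 0 \cdot 0\right) \left(-6\right) S{\left(m \right)} = \left(-3 + 0 \cdot 0\right) \left(-6\right) 2 \cdot 2 \left(-4 + 2\right) = \left(-3 + 0\right) \left(-6\right) 2 \cdot 2 \left(-2\right) = \left(-3\right) \left(-6\right) \left(-8\right) = 18 \left(-8\right) = -144$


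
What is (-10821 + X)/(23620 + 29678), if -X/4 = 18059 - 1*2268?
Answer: -73985/53298 ≈ -1.3881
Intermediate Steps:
X = -63164 (X = -4*(18059 - 1*2268) = -4*(18059 - 2268) = -4*15791 = -63164)
(-10821 + X)/(23620 + 29678) = (-10821 - 63164)/(23620 + 29678) = -73985/53298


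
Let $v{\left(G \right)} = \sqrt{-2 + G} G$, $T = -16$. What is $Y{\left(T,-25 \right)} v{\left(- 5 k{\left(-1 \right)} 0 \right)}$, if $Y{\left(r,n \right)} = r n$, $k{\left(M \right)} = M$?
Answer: $0$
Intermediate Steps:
$Y{\left(r,n \right)} = n r$
$v{\left(G \right)} = G \sqrt{-2 + G}$
$Y{\left(T,-25 \right)} v{\left(- 5 k{\left(-1 \right)} 0 \right)} = \left(-25\right) \left(-16\right) \left(-5\right) \left(-1\right) 0 \sqrt{-2 + \left(-5\right) \left(-1\right) 0} = 400 \cdot 5 \cdot 0 \sqrt{-2 + 5 \cdot 0} = 400 \cdot 0 \sqrt{-2 + 0} = 400 \cdot 0 \sqrt{-2} = 400 \cdot 0 i \sqrt{2} = 400 \cdot 0 = 0$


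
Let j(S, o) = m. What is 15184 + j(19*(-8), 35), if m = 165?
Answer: 15349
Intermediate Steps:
j(S, o) = 165
15184 + j(19*(-8), 35) = 15184 + 165 = 15349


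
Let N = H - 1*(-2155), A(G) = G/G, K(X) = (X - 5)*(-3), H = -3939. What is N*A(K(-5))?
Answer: -1784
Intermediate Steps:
K(X) = 15 - 3*X (K(X) = (-5 + X)*(-3) = 15 - 3*X)
A(G) = 1
N = -1784 (N = -3939 - 1*(-2155) = -3939 + 2155 = -1784)
N*A(K(-5)) = -1784*1 = -1784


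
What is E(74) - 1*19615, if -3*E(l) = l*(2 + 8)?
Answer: -59585/3 ≈ -19862.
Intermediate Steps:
E(l) = -10*l/3 (E(l) = -l*(2 + 8)/3 = -l*10/3 = -10*l/3)
E(74) - 1*19615 = -10/3*74 - 1*19615 = -740/3 - 19615 = -59585/3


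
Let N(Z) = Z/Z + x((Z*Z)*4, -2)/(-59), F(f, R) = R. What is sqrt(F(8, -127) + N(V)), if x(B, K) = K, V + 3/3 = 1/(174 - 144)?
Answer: 2*I*sqrt(109622)/59 ≈ 11.223*I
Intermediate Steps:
V = -29/30 (V = -1 + 1/(174 - 144) = -1 + 1/30 = -29/30 ≈ -0.96667)
N(Z) = 61/59 (N(Z) = Z/Z - 2/(-59) = 1 - 2*(-1/59) = 1 + 2/59 = 61/59)
sqrt(F(8, -127) + N(V)) = sqrt(-127 + 61/59) = sqrt(-7432/59) = 2*I*sqrt(109622)/59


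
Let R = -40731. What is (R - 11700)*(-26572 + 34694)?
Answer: -425844582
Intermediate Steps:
(R - 11700)*(-26572 + 34694) = (-40731 - 11700)*(-26572 + 34694) = -52431*8122 = -425844582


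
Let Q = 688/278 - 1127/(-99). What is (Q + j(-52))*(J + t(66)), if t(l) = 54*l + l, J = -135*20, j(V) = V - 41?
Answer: -337609840/4587 ≈ -73602.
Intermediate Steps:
j(V) = -41 + V
J = -2700
Q = 190709/13761 (Q = 688*(1/278) - 1127*(-1/99) = 344/139 + 1127/99 = 190709/13761 ≈ 13.859)
t(l) = 55*l
(Q + j(-52))*(J + t(66)) = (190709/13761 + (-41 - 52))*(-2700 + 55*66) = (190709/13761 - 93)*(-2700 + 3630) = -1089064/13761*930 = -337609840/4587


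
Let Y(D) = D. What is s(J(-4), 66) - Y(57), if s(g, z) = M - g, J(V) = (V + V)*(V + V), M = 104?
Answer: -17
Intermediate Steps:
J(V) = 4*V² (J(V) = (2*V)*(2*V) = 4*V²)
s(g, z) = 104 - g
s(J(-4), 66) - Y(57) = (104 - 4*(-4)²) - 1*57 = (104 - 4*16) - 57 = (104 - 1*64) - 57 = (104 - 64) - 57 = 40 - 57 = -17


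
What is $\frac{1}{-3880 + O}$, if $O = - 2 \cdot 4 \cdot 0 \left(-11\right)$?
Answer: $- \frac{1}{3880} \approx -0.00025773$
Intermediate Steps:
$O = 0$ ($O = \left(-2\right) 0 \left(-11\right) = 0 \left(-11\right) = 0$)
$\frac{1}{-3880 + O} = \frac{1}{-3880 + 0} = \frac{1}{-3880} = - \frac{1}{3880}$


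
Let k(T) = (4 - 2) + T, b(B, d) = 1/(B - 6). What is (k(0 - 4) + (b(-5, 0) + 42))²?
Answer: 192721/121 ≈ 1592.7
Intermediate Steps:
b(B, d) = 1/(-6 + B)
k(T) = 2 + T
(k(0 - 4) + (b(-5, 0) + 42))² = ((2 + (0 - 4)) + (1/(-6 - 5) + 42))² = ((2 - 4) + (1/(-11) + 42))² = (-2 + (-1/11 + 42))² = (-2 + 461/11)² = (439/11)² = 192721/121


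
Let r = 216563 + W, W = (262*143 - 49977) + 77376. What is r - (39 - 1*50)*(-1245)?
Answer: 267733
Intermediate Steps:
W = 64865 (W = (37466 - 49977) + 77376 = -12511 + 77376 = 64865)
r = 281428 (r = 216563 + 64865 = 281428)
r - (39 - 1*50)*(-1245) = 281428 - (39 - 1*50)*(-1245) = 281428 - (39 - 50)*(-1245) = 281428 - (-11)*(-1245) = 281428 - 1*13695 = 281428 - 13695 = 267733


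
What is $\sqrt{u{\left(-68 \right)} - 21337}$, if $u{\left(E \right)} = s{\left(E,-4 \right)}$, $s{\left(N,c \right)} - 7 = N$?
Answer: $i \sqrt{21398} \approx 146.28 i$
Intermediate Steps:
$s{\left(N,c \right)} = 7 + N$
$u{\left(E \right)} = 7 + E$
$\sqrt{u{\left(-68 \right)} - 21337} = \sqrt{\left(7 - 68\right) - 21337} = \sqrt{-61 - 21337} = \sqrt{-21398} = i \sqrt{21398}$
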